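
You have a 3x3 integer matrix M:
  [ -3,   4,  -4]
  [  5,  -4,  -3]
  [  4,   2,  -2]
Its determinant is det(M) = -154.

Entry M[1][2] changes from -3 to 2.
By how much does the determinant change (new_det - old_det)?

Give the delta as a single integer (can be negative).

Answer: 110

Derivation:
Cofactor C_12 = 22
Entry delta = 2 - -3 = 5
Det delta = entry_delta * cofactor = 5 * 22 = 110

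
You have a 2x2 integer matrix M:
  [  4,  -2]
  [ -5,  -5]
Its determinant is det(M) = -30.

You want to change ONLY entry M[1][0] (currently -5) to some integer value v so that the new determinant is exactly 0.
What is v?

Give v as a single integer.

Answer: 10

Derivation:
det is linear in entry M[1][0]: det = old_det + (v - -5) * C_10
Cofactor C_10 = 2
Want det = 0: -30 + (v - -5) * 2 = 0
  (v - -5) = 30 / 2 = 15
  v = -5 + (15) = 10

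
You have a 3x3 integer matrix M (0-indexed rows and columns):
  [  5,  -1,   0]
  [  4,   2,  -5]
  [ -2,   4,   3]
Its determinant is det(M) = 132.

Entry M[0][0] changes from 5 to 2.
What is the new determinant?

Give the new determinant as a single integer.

Answer: 54

Derivation:
det is linear in row 0: changing M[0][0] by delta changes det by delta * cofactor(0,0).
Cofactor C_00 = (-1)^(0+0) * minor(0,0) = 26
Entry delta = 2 - 5 = -3
Det delta = -3 * 26 = -78
New det = 132 + -78 = 54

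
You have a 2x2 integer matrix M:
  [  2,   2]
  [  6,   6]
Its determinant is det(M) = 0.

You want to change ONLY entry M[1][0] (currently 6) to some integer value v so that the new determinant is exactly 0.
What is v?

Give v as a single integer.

Answer: 6

Derivation:
det is linear in entry M[1][0]: det = old_det + (v - 6) * C_10
Cofactor C_10 = -2
Want det = 0: 0 + (v - 6) * -2 = 0
  (v - 6) = 0 / -2 = 0
  v = 6 + (0) = 6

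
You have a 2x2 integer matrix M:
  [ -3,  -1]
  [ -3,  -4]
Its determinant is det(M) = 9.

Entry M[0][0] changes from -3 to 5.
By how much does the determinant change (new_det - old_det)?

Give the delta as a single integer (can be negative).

Answer: -32

Derivation:
Cofactor C_00 = -4
Entry delta = 5 - -3 = 8
Det delta = entry_delta * cofactor = 8 * -4 = -32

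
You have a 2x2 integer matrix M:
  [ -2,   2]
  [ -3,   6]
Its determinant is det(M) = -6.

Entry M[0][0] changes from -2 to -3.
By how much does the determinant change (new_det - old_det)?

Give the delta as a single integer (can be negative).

Cofactor C_00 = 6
Entry delta = -3 - -2 = -1
Det delta = entry_delta * cofactor = -1 * 6 = -6

Answer: -6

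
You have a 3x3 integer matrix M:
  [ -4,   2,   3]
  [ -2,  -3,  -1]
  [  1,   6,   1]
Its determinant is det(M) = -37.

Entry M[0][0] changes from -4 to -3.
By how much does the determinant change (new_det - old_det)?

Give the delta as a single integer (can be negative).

Answer: 3

Derivation:
Cofactor C_00 = 3
Entry delta = -3 - -4 = 1
Det delta = entry_delta * cofactor = 1 * 3 = 3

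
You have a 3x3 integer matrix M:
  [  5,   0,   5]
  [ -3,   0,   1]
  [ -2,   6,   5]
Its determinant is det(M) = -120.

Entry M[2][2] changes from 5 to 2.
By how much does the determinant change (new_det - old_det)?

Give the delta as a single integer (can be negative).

Cofactor C_22 = 0
Entry delta = 2 - 5 = -3
Det delta = entry_delta * cofactor = -3 * 0 = 0

Answer: 0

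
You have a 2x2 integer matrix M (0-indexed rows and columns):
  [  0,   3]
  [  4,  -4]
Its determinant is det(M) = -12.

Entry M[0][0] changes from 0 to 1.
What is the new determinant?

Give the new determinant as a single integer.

det is linear in row 0: changing M[0][0] by delta changes det by delta * cofactor(0,0).
Cofactor C_00 = (-1)^(0+0) * minor(0,0) = -4
Entry delta = 1 - 0 = 1
Det delta = 1 * -4 = -4
New det = -12 + -4 = -16

Answer: -16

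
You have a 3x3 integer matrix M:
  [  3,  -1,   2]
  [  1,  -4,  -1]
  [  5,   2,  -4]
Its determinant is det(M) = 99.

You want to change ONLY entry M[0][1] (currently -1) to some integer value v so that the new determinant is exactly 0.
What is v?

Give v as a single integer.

Answer: 98

Derivation:
det is linear in entry M[0][1]: det = old_det + (v - -1) * C_01
Cofactor C_01 = -1
Want det = 0: 99 + (v - -1) * -1 = 0
  (v - -1) = -99 / -1 = 99
  v = -1 + (99) = 98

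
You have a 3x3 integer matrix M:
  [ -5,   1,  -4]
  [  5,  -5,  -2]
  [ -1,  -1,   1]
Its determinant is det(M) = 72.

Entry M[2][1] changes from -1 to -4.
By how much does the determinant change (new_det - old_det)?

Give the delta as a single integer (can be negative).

Answer: 90

Derivation:
Cofactor C_21 = -30
Entry delta = -4 - -1 = -3
Det delta = entry_delta * cofactor = -3 * -30 = 90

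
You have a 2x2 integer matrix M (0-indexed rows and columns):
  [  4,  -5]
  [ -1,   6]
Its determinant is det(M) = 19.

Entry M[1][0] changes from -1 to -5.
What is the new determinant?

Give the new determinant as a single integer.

det is linear in row 1: changing M[1][0] by delta changes det by delta * cofactor(1,0).
Cofactor C_10 = (-1)^(1+0) * minor(1,0) = 5
Entry delta = -5 - -1 = -4
Det delta = -4 * 5 = -20
New det = 19 + -20 = -1

Answer: -1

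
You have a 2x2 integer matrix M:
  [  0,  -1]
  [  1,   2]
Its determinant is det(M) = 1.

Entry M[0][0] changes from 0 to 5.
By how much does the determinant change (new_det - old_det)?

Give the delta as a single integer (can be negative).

Cofactor C_00 = 2
Entry delta = 5 - 0 = 5
Det delta = entry_delta * cofactor = 5 * 2 = 10

Answer: 10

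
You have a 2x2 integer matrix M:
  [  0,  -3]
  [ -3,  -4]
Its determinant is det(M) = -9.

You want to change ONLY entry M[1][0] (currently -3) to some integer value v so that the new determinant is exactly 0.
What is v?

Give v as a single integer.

Answer: 0

Derivation:
det is linear in entry M[1][0]: det = old_det + (v - -3) * C_10
Cofactor C_10 = 3
Want det = 0: -9 + (v - -3) * 3 = 0
  (v - -3) = 9 / 3 = 3
  v = -3 + (3) = 0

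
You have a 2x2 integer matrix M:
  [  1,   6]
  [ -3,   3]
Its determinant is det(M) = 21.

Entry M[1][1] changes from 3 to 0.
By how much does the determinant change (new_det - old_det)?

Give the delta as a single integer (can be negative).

Cofactor C_11 = 1
Entry delta = 0 - 3 = -3
Det delta = entry_delta * cofactor = -3 * 1 = -3

Answer: -3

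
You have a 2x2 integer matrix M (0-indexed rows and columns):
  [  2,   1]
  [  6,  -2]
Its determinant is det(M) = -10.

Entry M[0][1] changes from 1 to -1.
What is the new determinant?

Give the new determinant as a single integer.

det is linear in row 0: changing M[0][1] by delta changes det by delta * cofactor(0,1).
Cofactor C_01 = (-1)^(0+1) * minor(0,1) = -6
Entry delta = -1 - 1 = -2
Det delta = -2 * -6 = 12
New det = -10 + 12 = 2

Answer: 2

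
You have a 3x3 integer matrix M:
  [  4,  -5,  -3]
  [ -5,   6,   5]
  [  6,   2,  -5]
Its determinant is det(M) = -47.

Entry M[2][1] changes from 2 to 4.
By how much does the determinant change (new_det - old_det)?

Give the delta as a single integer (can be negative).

Cofactor C_21 = -5
Entry delta = 4 - 2 = 2
Det delta = entry_delta * cofactor = 2 * -5 = -10

Answer: -10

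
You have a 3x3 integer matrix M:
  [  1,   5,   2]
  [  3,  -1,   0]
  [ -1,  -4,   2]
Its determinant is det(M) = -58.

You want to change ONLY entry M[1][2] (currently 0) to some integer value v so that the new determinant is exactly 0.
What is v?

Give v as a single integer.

Answer: -58

Derivation:
det is linear in entry M[1][2]: det = old_det + (v - 0) * C_12
Cofactor C_12 = -1
Want det = 0: -58 + (v - 0) * -1 = 0
  (v - 0) = 58 / -1 = -58
  v = 0 + (-58) = -58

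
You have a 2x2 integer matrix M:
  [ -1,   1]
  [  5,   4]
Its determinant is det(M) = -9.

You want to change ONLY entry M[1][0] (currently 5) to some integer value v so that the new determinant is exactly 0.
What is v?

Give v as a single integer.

det is linear in entry M[1][0]: det = old_det + (v - 5) * C_10
Cofactor C_10 = -1
Want det = 0: -9 + (v - 5) * -1 = 0
  (v - 5) = 9 / -1 = -9
  v = 5 + (-9) = -4

Answer: -4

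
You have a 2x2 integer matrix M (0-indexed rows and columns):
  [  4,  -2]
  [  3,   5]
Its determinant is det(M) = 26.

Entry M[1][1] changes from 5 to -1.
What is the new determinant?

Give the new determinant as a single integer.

det is linear in row 1: changing M[1][1] by delta changes det by delta * cofactor(1,1).
Cofactor C_11 = (-1)^(1+1) * minor(1,1) = 4
Entry delta = -1 - 5 = -6
Det delta = -6 * 4 = -24
New det = 26 + -24 = 2

Answer: 2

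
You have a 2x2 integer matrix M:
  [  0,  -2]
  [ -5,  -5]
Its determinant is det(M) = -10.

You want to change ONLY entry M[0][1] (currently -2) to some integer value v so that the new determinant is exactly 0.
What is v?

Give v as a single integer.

Answer: 0

Derivation:
det is linear in entry M[0][1]: det = old_det + (v - -2) * C_01
Cofactor C_01 = 5
Want det = 0: -10 + (v - -2) * 5 = 0
  (v - -2) = 10 / 5 = 2
  v = -2 + (2) = 0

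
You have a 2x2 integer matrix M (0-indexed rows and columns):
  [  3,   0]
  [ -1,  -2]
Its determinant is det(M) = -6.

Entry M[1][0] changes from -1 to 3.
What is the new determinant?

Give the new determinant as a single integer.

det is linear in row 1: changing M[1][0] by delta changes det by delta * cofactor(1,0).
Cofactor C_10 = (-1)^(1+0) * minor(1,0) = 0
Entry delta = 3 - -1 = 4
Det delta = 4 * 0 = 0
New det = -6 + 0 = -6

Answer: -6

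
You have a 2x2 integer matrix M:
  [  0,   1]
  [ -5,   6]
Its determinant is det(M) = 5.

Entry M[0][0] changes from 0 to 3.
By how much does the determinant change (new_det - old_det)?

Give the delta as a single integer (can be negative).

Answer: 18

Derivation:
Cofactor C_00 = 6
Entry delta = 3 - 0 = 3
Det delta = entry_delta * cofactor = 3 * 6 = 18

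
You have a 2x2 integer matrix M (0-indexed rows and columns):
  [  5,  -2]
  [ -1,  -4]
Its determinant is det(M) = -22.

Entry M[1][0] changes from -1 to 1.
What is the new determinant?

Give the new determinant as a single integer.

det is linear in row 1: changing M[1][0] by delta changes det by delta * cofactor(1,0).
Cofactor C_10 = (-1)^(1+0) * minor(1,0) = 2
Entry delta = 1 - -1 = 2
Det delta = 2 * 2 = 4
New det = -22 + 4 = -18

Answer: -18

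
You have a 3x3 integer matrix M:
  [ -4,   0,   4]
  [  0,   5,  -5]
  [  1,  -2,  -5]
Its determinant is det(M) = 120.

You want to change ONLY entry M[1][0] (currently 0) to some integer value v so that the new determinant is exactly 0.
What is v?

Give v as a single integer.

Answer: 15

Derivation:
det is linear in entry M[1][0]: det = old_det + (v - 0) * C_10
Cofactor C_10 = -8
Want det = 0: 120 + (v - 0) * -8 = 0
  (v - 0) = -120 / -8 = 15
  v = 0 + (15) = 15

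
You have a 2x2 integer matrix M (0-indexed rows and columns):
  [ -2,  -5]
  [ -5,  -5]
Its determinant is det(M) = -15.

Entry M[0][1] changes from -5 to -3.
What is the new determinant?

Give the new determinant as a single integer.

Answer: -5

Derivation:
det is linear in row 0: changing M[0][1] by delta changes det by delta * cofactor(0,1).
Cofactor C_01 = (-1)^(0+1) * minor(0,1) = 5
Entry delta = -3 - -5 = 2
Det delta = 2 * 5 = 10
New det = -15 + 10 = -5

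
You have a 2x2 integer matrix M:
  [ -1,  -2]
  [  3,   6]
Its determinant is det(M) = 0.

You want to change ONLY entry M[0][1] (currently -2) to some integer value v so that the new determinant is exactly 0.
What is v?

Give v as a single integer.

Answer: -2

Derivation:
det is linear in entry M[0][1]: det = old_det + (v - -2) * C_01
Cofactor C_01 = -3
Want det = 0: 0 + (v - -2) * -3 = 0
  (v - -2) = 0 / -3 = 0
  v = -2 + (0) = -2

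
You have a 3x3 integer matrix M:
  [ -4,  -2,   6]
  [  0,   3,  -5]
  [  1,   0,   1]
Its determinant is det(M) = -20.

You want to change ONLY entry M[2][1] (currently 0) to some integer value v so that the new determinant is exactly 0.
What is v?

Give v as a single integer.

Answer: -1

Derivation:
det is linear in entry M[2][1]: det = old_det + (v - 0) * C_21
Cofactor C_21 = -20
Want det = 0: -20 + (v - 0) * -20 = 0
  (v - 0) = 20 / -20 = -1
  v = 0 + (-1) = -1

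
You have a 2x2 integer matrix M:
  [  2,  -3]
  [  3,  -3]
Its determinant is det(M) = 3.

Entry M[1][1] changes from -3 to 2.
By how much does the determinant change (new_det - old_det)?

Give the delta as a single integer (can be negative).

Answer: 10

Derivation:
Cofactor C_11 = 2
Entry delta = 2 - -3 = 5
Det delta = entry_delta * cofactor = 5 * 2 = 10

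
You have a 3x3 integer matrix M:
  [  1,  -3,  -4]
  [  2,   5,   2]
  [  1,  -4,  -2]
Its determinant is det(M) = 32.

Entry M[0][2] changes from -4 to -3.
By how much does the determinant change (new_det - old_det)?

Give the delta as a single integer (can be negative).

Answer: -13

Derivation:
Cofactor C_02 = -13
Entry delta = -3 - -4 = 1
Det delta = entry_delta * cofactor = 1 * -13 = -13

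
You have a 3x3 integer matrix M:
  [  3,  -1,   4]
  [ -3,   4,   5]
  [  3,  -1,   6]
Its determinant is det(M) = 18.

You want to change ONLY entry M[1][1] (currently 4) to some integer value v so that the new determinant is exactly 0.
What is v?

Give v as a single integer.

Answer: 1

Derivation:
det is linear in entry M[1][1]: det = old_det + (v - 4) * C_11
Cofactor C_11 = 6
Want det = 0: 18 + (v - 4) * 6 = 0
  (v - 4) = -18 / 6 = -3
  v = 4 + (-3) = 1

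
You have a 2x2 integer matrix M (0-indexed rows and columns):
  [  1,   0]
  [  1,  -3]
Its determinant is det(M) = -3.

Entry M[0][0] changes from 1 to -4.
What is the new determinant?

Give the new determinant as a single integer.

det is linear in row 0: changing M[0][0] by delta changes det by delta * cofactor(0,0).
Cofactor C_00 = (-1)^(0+0) * minor(0,0) = -3
Entry delta = -4 - 1 = -5
Det delta = -5 * -3 = 15
New det = -3 + 15 = 12

Answer: 12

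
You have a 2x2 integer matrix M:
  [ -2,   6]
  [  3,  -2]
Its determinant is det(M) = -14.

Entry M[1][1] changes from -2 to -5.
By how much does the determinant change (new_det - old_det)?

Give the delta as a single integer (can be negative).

Cofactor C_11 = -2
Entry delta = -5 - -2 = -3
Det delta = entry_delta * cofactor = -3 * -2 = 6

Answer: 6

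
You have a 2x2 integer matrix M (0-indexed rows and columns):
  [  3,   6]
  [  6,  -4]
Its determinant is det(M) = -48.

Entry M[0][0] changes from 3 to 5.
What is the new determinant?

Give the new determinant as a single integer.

Answer: -56

Derivation:
det is linear in row 0: changing M[0][0] by delta changes det by delta * cofactor(0,0).
Cofactor C_00 = (-1)^(0+0) * minor(0,0) = -4
Entry delta = 5 - 3 = 2
Det delta = 2 * -4 = -8
New det = -48 + -8 = -56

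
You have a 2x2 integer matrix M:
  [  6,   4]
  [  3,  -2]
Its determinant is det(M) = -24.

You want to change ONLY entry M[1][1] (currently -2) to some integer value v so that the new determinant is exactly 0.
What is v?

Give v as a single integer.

Answer: 2

Derivation:
det is linear in entry M[1][1]: det = old_det + (v - -2) * C_11
Cofactor C_11 = 6
Want det = 0: -24 + (v - -2) * 6 = 0
  (v - -2) = 24 / 6 = 4
  v = -2 + (4) = 2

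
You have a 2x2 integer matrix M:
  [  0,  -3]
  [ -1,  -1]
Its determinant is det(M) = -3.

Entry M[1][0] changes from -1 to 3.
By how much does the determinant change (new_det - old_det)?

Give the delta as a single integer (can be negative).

Cofactor C_10 = 3
Entry delta = 3 - -1 = 4
Det delta = entry_delta * cofactor = 4 * 3 = 12

Answer: 12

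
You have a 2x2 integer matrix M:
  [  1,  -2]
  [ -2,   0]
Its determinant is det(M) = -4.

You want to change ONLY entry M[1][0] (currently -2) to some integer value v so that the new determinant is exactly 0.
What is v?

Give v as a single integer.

det is linear in entry M[1][0]: det = old_det + (v - -2) * C_10
Cofactor C_10 = 2
Want det = 0: -4 + (v - -2) * 2 = 0
  (v - -2) = 4 / 2 = 2
  v = -2 + (2) = 0

Answer: 0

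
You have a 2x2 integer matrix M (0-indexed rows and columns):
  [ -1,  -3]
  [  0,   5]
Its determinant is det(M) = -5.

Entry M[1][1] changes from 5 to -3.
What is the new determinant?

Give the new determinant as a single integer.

Answer: 3

Derivation:
det is linear in row 1: changing M[1][1] by delta changes det by delta * cofactor(1,1).
Cofactor C_11 = (-1)^(1+1) * minor(1,1) = -1
Entry delta = -3 - 5 = -8
Det delta = -8 * -1 = 8
New det = -5 + 8 = 3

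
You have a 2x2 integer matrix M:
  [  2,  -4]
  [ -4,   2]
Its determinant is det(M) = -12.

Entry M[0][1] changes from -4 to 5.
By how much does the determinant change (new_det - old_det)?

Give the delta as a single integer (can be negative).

Answer: 36

Derivation:
Cofactor C_01 = 4
Entry delta = 5 - -4 = 9
Det delta = entry_delta * cofactor = 9 * 4 = 36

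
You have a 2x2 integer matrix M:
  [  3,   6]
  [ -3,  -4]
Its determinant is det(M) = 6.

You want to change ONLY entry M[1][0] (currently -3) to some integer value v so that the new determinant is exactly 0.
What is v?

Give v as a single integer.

Answer: -2

Derivation:
det is linear in entry M[1][0]: det = old_det + (v - -3) * C_10
Cofactor C_10 = -6
Want det = 0: 6 + (v - -3) * -6 = 0
  (v - -3) = -6 / -6 = 1
  v = -3 + (1) = -2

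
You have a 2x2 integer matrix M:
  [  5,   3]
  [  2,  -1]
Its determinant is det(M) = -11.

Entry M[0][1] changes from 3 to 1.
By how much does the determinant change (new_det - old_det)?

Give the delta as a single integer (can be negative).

Answer: 4

Derivation:
Cofactor C_01 = -2
Entry delta = 1 - 3 = -2
Det delta = entry_delta * cofactor = -2 * -2 = 4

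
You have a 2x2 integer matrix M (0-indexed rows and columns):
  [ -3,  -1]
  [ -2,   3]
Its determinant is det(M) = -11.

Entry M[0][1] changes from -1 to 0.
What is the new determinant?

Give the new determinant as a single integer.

det is linear in row 0: changing M[0][1] by delta changes det by delta * cofactor(0,1).
Cofactor C_01 = (-1)^(0+1) * minor(0,1) = 2
Entry delta = 0 - -1 = 1
Det delta = 1 * 2 = 2
New det = -11 + 2 = -9

Answer: -9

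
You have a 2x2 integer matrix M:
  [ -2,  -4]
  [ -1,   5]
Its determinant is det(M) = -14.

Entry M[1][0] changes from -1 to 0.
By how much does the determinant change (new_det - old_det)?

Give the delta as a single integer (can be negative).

Cofactor C_10 = 4
Entry delta = 0 - -1 = 1
Det delta = entry_delta * cofactor = 1 * 4 = 4

Answer: 4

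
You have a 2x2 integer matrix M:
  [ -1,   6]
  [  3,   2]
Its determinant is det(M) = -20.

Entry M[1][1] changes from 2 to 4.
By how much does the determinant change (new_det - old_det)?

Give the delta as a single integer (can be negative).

Cofactor C_11 = -1
Entry delta = 4 - 2 = 2
Det delta = entry_delta * cofactor = 2 * -1 = -2

Answer: -2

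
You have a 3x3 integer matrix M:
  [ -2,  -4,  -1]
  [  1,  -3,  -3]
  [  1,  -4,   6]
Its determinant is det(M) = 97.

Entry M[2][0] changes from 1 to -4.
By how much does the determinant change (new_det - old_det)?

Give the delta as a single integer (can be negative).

Cofactor C_20 = 9
Entry delta = -4 - 1 = -5
Det delta = entry_delta * cofactor = -5 * 9 = -45

Answer: -45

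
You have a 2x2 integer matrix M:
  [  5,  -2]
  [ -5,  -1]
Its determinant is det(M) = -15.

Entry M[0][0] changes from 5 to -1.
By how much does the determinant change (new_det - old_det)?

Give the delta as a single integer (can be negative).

Cofactor C_00 = -1
Entry delta = -1 - 5 = -6
Det delta = entry_delta * cofactor = -6 * -1 = 6

Answer: 6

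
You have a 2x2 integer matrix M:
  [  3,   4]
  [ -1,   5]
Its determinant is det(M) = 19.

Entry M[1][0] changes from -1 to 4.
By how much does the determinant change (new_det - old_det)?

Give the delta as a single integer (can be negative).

Answer: -20

Derivation:
Cofactor C_10 = -4
Entry delta = 4 - -1 = 5
Det delta = entry_delta * cofactor = 5 * -4 = -20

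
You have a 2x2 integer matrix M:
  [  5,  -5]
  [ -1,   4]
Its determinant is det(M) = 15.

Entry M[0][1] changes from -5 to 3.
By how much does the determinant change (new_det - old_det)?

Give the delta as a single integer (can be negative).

Cofactor C_01 = 1
Entry delta = 3 - -5 = 8
Det delta = entry_delta * cofactor = 8 * 1 = 8

Answer: 8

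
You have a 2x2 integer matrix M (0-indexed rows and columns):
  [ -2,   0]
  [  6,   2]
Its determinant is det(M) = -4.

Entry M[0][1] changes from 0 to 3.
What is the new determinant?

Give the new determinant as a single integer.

Answer: -22

Derivation:
det is linear in row 0: changing M[0][1] by delta changes det by delta * cofactor(0,1).
Cofactor C_01 = (-1)^(0+1) * minor(0,1) = -6
Entry delta = 3 - 0 = 3
Det delta = 3 * -6 = -18
New det = -4 + -18 = -22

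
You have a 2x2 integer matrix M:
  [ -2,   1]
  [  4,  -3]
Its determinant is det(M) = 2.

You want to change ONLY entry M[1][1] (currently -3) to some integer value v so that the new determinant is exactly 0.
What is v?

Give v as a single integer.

det is linear in entry M[1][1]: det = old_det + (v - -3) * C_11
Cofactor C_11 = -2
Want det = 0: 2 + (v - -3) * -2 = 0
  (v - -3) = -2 / -2 = 1
  v = -3 + (1) = -2

Answer: -2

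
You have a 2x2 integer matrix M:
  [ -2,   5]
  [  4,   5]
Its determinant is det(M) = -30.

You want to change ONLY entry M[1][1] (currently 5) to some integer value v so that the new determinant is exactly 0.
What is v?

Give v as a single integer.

det is linear in entry M[1][1]: det = old_det + (v - 5) * C_11
Cofactor C_11 = -2
Want det = 0: -30 + (v - 5) * -2 = 0
  (v - 5) = 30 / -2 = -15
  v = 5 + (-15) = -10

Answer: -10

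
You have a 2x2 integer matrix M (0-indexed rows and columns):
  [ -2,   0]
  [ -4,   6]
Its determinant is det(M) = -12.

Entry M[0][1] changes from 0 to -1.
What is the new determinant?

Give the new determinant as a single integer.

Answer: -16

Derivation:
det is linear in row 0: changing M[0][1] by delta changes det by delta * cofactor(0,1).
Cofactor C_01 = (-1)^(0+1) * minor(0,1) = 4
Entry delta = -1 - 0 = -1
Det delta = -1 * 4 = -4
New det = -12 + -4 = -16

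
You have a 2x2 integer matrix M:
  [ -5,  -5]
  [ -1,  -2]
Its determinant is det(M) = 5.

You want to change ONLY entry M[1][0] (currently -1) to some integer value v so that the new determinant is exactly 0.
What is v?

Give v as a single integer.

Answer: -2

Derivation:
det is linear in entry M[1][0]: det = old_det + (v - -1) * C_10
Cofactor C_10 = 5
Want det = 0: 5 + (v - -1) * 5 = 0
  (v - -1) = -5 / 5 = -1
  v = -1 + (-1) = -2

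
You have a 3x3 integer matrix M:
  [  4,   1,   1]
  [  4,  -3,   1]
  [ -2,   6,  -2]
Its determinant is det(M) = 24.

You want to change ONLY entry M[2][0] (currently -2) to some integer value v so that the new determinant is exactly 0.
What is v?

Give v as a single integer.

Answer: -8

Derivation:
det is linear in entry M[2][0]: det = old_det + (v - -2) * C_20
Cofactor C_20 = 4
Want det = 0: 24 + (v - -2) * 4 = 0
  (v - -2) = -24 / 4 = -6
  v = -2 + (-6) = -8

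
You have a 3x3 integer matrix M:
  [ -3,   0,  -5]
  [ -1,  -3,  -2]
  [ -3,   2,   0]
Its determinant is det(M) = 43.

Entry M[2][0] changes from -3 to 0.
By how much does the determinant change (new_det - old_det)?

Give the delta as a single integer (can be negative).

Answer: -45

Derivation:
Cofactor C_20 = -15
Entry delta = 0 - -3 = 3
Det delta = entry_delta * cofactor = 3 * -15 = -45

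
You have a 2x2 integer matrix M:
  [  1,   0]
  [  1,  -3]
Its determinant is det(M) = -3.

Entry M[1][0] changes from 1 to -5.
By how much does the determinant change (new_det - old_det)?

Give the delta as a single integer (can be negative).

Cofactor C_10 = 0
Entry delta = -5 - 1 = -6
Det delta = entry_delta * cofactor = -6 * 0 = 0

Answer: 0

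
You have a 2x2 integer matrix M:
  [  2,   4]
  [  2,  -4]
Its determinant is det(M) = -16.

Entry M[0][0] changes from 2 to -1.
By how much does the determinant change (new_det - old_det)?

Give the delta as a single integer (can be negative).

Answer: 12

Derivation:
Cofactor C_00 = -4
Entry delta = -1 - 2 = -3
Det delta = entry_delta * cofactor = -3 * -4 = 12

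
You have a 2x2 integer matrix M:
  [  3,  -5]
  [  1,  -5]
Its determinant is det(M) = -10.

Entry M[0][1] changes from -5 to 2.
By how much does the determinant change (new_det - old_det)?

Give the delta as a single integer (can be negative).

Cofactor C_01 = -1
Entry delta = 2 - -5 = 7
Det delta = entry_delta * cofactor = 7 * -1 = -7

Answer: -7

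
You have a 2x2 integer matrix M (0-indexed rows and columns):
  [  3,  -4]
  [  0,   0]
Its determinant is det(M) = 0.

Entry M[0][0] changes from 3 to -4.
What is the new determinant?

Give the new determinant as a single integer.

Answer: 0

Derivation:
det is linear in row 0: changing M[0][0] by delta changes det by delta * cofactor(0,0).
Cofactor C_00 = (-1)^(0+0) * minor(0,0) = 0
Entry delta = -4 - 3 = -7
Det delta = -7 * 0 = 0
New det = 0 + 0 = 0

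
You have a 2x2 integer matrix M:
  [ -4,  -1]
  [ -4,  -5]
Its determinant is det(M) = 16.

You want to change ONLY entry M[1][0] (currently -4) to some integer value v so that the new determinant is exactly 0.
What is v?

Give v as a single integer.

Answer: -20

Derivation:
det is linear in entry M[1][0]: det = old_det + (v - -4) * C_10
Cofactor C_10 = 1
Want det = 0: 16 + (v - -4) * 1 = 0
  (v - -4) = -16 / 1 = -16
  v = -4 + (-16) = -20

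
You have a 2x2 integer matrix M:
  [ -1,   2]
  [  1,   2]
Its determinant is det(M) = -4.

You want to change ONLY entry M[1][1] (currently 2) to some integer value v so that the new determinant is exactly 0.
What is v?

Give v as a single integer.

Answer: -2

Derivation:
det is linear in entry M[1][1]: det = old_det + (v - 2) * C_11
Cofactor C_11 = -1
Want det = 0: -4 + (v - 2) * -1 = 0
  (v - 2) = 4 / -1 = -4
  v = 2 + (-4) = -2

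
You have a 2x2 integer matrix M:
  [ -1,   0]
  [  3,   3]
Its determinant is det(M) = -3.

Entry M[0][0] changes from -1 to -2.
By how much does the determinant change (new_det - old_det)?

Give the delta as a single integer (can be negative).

Answer: -3

Derivation:
Cofactor C_00 = 3
Entry delta = -2 - -1 = -1
Det delta = entry_delta * cofactor = -1 * 3 = -3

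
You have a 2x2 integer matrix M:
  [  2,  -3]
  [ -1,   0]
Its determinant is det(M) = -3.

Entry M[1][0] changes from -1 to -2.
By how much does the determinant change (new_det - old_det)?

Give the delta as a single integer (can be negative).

Cofactor C_10 = 3
Entry delta = -2 - -1 = -1
Det delta = entry_delta * cofactor = -1 * 3 = -3

Answer: -3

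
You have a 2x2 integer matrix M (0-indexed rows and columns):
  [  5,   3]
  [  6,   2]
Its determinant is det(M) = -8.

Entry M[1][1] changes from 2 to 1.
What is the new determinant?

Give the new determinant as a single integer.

det is linear in row 1: changing M[1][1] by delta changes det by delta * cofactor(1,1).
Cofactor C_11 = (-1)^(1+1) * minor(1,1) = 5
Entry delta = 1 - 2 = -1
Det delta = -1 * 5 = -5
New det = -8 + -5 = -13

Answer: -13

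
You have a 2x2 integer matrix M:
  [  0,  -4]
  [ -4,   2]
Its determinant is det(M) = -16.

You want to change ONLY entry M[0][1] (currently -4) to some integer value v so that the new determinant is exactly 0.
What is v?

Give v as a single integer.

det is linear in entry M[0][1]: det = old_det + (v - -4) * C_01
Cofactor C_01 = 4
Want det = 0: -16 + (v - -4) * 4 = 0
  (v - -4) = 16 / 4 = 4
  v = -4 + (4) = 0

Answer: 0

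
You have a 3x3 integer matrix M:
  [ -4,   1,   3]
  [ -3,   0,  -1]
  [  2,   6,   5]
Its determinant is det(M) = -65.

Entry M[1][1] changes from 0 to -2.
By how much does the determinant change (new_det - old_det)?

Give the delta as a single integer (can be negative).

Cofactor C_11 = -26
Entry delta = -2 - 0 = -2
Det delta = entry_delta * cofactor = -2 * -26 = 52

Answer: 52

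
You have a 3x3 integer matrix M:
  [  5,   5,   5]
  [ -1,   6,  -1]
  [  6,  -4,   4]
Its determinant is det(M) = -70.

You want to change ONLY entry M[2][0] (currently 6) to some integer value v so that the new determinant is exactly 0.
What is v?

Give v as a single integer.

det is linear in entry M[2][0]: det = old_det + (v - 6) * C_20
Cofactor C_20 = -35
Want det = 0: -70 + (v - 6) * -35 = 0
  (v - 6) = 70 / -35 = -2
  v = 6 + (-2) = 4

Answer: 4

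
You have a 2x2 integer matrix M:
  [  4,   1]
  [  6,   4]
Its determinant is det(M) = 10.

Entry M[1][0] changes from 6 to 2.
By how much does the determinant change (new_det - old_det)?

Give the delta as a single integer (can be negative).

Answer: 4

Derivation:
Cofactor C_10 = -1
Entry delta = 2 - 6 = -4
Det delta = entry_delta * cofactor = -4 * -1 = 4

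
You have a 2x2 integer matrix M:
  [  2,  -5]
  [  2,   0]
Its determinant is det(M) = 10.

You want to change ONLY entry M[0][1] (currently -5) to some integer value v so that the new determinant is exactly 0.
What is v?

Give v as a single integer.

det is linear in entry M[0][1]: det = old_det + (v - -5) * C_01
Cofactor C_01 = -2
Want det = 0: 10 + (v - -5) * -2 = 0
  (v - -5) = -10 / -2 = 5
  v = -5 + (5) = 0

Answer: 0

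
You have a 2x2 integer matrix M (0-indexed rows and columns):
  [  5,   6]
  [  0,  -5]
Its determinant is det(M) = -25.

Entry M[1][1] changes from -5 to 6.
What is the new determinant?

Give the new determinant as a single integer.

Answer: 30

Derivation:
det is linear in row 1: changing M[1][1] by delta changes det by delta * cofactor(1,1).
Cofactor C_11 = (-1)^(1+1) * minor(1,1) = 5
Entry delta = 6 - -5 = 11
Det delta = 11 * 5 = 55
New det = -25 + 55 = 30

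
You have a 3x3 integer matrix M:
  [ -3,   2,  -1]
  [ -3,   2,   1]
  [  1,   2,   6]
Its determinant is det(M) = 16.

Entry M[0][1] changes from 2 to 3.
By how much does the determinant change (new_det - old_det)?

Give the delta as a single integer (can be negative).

Answer: 19

Derivation:
Cofactor C_01 = 19
Entry delta = 3 - 2 = 1
Det delta = entry_delta * cofactor = 1 * 19 = 19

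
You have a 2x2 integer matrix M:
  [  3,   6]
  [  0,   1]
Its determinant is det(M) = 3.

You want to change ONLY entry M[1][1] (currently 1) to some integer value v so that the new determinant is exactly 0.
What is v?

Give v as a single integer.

Answer: 0

Derivation:
det is linear in entry M[1][1]: det = old_det + (v - 1) * C_11
Cofactor C_11 = 3
Want det = 0: 3 + (v - 1) * 3 = 0
  (v - 1) = -3 / 3 = -1
  v = 1 + (-1) = 0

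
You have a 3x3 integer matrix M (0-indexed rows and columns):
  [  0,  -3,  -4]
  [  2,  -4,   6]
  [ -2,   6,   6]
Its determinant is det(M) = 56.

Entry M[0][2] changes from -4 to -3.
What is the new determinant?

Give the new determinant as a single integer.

det is linear in row 0: changing M[0][2] by delta changes det by delta * cofactor(0,2).
Cofactor C_02 = (-1)^(0+2) * minor(0,2) = 4
Entry delta = -3 - -4 = 1
Det delta = 1 * 4 = 4
New det = 56 + 4 = 60

Answer: 60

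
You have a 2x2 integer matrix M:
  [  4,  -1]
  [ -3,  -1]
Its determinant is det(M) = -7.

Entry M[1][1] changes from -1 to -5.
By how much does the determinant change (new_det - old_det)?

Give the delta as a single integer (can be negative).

Cofactor C_11 = 4
Entry delta = -5 - -1 = -4
Det delta = entry_delta * cofactor = -4 * 4 = -16

Answer: -16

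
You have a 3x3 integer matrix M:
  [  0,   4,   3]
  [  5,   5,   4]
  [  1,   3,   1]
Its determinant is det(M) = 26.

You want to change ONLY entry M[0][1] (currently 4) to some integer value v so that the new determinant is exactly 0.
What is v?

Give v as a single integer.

Answer: 30

Derivation:
det is linear in entry M[0][1]: det = old_det + (v - 4) * C_01
Cofactor C_01 = -1
Want det = 0: 26 + (v - 4) * -1 = 0
  (v - 4) = -26 / -1 = 26
  v = 4 + (26) = 30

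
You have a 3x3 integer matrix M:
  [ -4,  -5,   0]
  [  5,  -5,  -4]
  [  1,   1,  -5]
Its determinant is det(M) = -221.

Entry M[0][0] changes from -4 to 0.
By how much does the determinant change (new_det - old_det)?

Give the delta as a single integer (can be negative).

Answer: 116

Derivation:
Cofactor C_00 = 29
Entry delta = 0 - -4 = 4
Det delta = entry_delta * cofactor = 4 * 29 = 116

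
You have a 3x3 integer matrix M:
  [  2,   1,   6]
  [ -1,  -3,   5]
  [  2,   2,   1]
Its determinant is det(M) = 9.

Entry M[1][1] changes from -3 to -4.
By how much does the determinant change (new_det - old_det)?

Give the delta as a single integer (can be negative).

Answer: 10

Derivation:
Cofactor C_11 = -10
Entry delta = -4 - -3 = -1
Det delta = entry_delta * cofactor = -1 * -10 = 10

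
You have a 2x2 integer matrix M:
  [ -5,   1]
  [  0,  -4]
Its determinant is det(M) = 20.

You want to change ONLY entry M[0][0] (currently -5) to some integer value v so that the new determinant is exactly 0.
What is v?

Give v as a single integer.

det is linear in entry M[0][0]: det = old_det + (v - -5) * C_00
Cofactor C_00 = -4
Want det = 0: 20 + (v - -5) * -4 = 0
  (v - -5) = -20 / -4 = 5
  v = -5 + (5) = 0

Answer: 0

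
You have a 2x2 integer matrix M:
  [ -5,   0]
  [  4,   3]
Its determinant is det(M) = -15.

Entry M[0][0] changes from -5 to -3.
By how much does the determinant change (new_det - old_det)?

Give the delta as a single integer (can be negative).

Cofactor C_00 = 3
Entry delta = -3 - -5 = 2
Det delta = entry_delta * cofactor = 2 * 3 = 6

Answer: 6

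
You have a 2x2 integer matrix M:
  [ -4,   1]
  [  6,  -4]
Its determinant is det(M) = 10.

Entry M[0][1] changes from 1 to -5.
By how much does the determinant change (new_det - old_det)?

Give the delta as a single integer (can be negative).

Cofactor C_01 = -6
Entry delta = -5 - 1 = -6
Det delta = entry_delta * cofactor = -6 * -6 = 36

Answer: 36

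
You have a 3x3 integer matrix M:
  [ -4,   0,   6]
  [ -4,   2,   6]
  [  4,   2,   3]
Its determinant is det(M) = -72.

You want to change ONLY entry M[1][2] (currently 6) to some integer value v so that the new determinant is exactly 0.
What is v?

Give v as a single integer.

det is linear in entry M[1][2]: det = old_det + (v - 6) * C_12
Cofactor C_12 = 8
Want det = 0: -72 + (v - 6) * 8 = 0
  (v - 6) = 72 / 8 = 9
  v = 6 + (9) = 15

Answer: 15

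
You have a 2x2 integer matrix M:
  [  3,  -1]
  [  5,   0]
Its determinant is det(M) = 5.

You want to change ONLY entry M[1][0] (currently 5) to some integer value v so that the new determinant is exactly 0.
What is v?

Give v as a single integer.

det is linear in entry M[1][0]: det = old_det + (v - 5) * C_10
Cofactor C_10 = 1
Want det = 0: 5 + (v - 5) * 1 = 0
  (v - 5) = -5 / 1 = -5
  v = 5 + (-5) = 0

Answer: 0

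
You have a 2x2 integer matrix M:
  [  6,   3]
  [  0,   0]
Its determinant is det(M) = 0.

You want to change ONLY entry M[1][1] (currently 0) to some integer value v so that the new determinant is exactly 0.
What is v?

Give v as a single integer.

det is linear in entry M[1][1]: det = old_det + (v - 0) * C_11
Cofactor C_11 = 6
Want det = 0: 0 + (v - 0) * 6 = 0
  (v - 0) = 0 / 6 = 0
  v = 0 + (0) = 0

Answer: 0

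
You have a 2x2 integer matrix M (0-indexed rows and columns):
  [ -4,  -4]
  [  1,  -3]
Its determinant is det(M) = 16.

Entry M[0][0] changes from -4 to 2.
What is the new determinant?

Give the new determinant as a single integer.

det is linear in row 0: changing M[0][0] by delta changes det by delta * cofactor(0,0).
Cofactor C_00 = (-1)^(0+0) * minor(0,0) = -3
Entry delta = 2 - -4 = 6
Det delta = 6 * -3 = -18
New det = 16 + -18 = -2

Answer: -2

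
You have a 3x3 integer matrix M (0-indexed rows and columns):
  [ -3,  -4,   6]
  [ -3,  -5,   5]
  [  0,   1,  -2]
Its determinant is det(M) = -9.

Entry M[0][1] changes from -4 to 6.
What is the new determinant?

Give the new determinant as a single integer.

det is linear in row 0: changing M[0][1] by delta changes det by delta * cofactor(0,1).
Cofactor C_01 = (-1)^(0+1) * minor(0,1) = -6
Entry delta = 6 - -4 = 10
Det delta = 10 * -6 = -60
New det = -9 + -60 = -69

Answer: -69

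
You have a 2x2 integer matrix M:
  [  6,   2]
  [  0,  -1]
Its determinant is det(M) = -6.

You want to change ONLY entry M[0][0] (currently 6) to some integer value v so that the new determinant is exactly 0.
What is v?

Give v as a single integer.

det is linear in entry M[0][0]: det = old_det + (v - 6) * C_00
Cofactor C_00 = -1
Want det = 0: -6 + (v - 6) * -1 = 0
  (v - 6) = 6 / -1 = -6
  v = 6 + (-6) = 0

Answer: 0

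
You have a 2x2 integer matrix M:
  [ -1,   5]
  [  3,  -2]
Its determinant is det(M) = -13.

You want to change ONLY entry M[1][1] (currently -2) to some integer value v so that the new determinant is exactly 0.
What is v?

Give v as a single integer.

det is linear in entry M[1][1]: det = old_det + (v - -2) * C_11
Cofactor C_11 = -1
Want det = 0: -13 + (v - -2) * -1 = 0
  (v - -2) = 13 / -1 = -13
  v = -2 + (-13) = -15

Answer: -15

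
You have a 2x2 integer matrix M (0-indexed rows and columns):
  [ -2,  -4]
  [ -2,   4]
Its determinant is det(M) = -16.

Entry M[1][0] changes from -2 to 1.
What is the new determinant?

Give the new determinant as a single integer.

Answer: -4

Derivation:
det is linear in row 1: changing M[1][0] by delta changes det by delta * cofactor(1,0).
Cofactor C_10 = (-1)^(1+0) * minor(1,0) = 4
Entry delta = 1 - -2 = 3
Det delta = 3 * 4 = 12
New det = -16 + 12 = -4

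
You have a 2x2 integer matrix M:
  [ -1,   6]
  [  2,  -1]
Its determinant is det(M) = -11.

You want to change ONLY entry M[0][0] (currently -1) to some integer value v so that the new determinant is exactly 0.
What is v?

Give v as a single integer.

det is linear in entry M[0][0]: det = old_det + (v - -1) * C_00
Cofactor C_00 = -1
Want det = 0: -11 + (v - -1) * -1 = 0
  (v - -1) = 11 / -1 = -11
  v = -1 + (-11) = -12

Answer: -12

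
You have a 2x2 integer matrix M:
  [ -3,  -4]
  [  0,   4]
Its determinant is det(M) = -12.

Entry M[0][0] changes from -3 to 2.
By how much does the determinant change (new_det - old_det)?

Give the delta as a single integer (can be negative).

Answer: 20

Derivation:
Cofactor C_00 = 4
Entry delta = 2 - -3 = 5
Det delta = entry_delta * cofactor = 5 * 4 = 20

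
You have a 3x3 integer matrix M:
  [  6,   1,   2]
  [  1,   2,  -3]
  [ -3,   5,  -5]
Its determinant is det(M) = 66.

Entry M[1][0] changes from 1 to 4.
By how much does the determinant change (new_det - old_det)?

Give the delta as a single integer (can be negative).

Cofactor C_10 = 15
Entry delta = 4 - 1 = 3
Det delta = entry_delta * cofactor = 3 * 15 = 45

Answer: 45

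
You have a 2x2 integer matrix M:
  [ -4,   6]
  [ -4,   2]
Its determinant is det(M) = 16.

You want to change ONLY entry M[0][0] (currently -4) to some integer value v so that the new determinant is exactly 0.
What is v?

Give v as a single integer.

Answer: -12

Derivation:
det is linear in entry M[0][0]: det = old_det + (v - -4) * C_00
Cofactor C_00 = 2
Want det = 0: 16 + (v - -4) * 2 = 0
  (v - -4) = -16 / 2 = -8
  v = -4 + (-8) = -12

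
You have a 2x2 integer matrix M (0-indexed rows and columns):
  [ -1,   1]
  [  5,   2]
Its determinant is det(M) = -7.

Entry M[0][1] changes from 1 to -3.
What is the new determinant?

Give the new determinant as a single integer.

det is linear in row 0: changing M[0][1] by delta changes det by delta * cofactor(0,1).
Cofactor C_01 = (-1)^(0+1) * minor(0,1) = -5
Entry delta = -3 - 1 = -4
Det delta = -4 * -5 = 20
New det = -7 + 20 = 13

Answer: 13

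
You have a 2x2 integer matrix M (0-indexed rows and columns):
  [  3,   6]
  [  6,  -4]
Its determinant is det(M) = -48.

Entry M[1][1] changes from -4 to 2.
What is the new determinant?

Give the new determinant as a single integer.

det is linear in row 1: changing M[1][1] by delta changes det by delta * cofactor(1,1).
Cofactor C_11 = (-1)^(1+1) * minor(1,1) = 3
Entry delta = 2 - -4 = 6
Det delta = 6 * 3 = 18
New det = -48 + 18 = -30

Answer: -30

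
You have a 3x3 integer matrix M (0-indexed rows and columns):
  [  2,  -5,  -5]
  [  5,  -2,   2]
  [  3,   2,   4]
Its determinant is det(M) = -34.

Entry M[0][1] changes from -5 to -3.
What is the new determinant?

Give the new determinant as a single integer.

det is linear in row 0: changing M[0][1] by delta changes det by delta * cofactor(0,1).
Cofactor C_01 = (-1)^(0+1) * minor(0,1) = -14
Entry delta = -3 - -5 = 2
Det delta = 2 * -14 = -28
New det = -34 + -28 = -62

Answer: -62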